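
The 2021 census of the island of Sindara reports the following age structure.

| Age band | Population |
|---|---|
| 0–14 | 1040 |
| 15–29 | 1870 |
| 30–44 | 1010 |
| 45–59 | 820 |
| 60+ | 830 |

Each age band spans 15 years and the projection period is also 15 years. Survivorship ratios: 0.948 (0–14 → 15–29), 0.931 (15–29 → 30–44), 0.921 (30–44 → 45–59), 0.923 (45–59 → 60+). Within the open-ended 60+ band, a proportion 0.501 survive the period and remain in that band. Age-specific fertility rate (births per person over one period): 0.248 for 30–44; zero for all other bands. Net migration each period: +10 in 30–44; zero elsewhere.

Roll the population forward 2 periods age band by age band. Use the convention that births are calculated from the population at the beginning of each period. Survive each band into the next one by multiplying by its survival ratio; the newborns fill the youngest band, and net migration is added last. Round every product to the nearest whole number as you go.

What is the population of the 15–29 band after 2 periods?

237

Call the groups 1 to 5, youngest first.
Period 1.
Births: 1010 * 0.248 = 250
Group 2: 1040 * 0.948 = 986
Group 3: 1870 * 0.931 = 1741
Group 4: 1010 * 0.921 = 930
Group 5: 820 * 0.923 + 830 * 0.501 = 757 + 416 = 1173
Net migration: Group 3 + 10 → 1751
→ [250, 986, 1751, 930, 1173]
Period 2.
Births: 1751 * 0.248 = 434
Group 2: 250 * 0.948 = 237
Group 3: 986 * 0.931 = 918
Group 4: 1751 * 0.921 = 1613
Group 5: 930 * 0.923 + 1173 * 0.501 = 858 + 588 = 1446
Net migration: Group 3 + 10 → 928
→ [434, 237, 928, 1613, 1446]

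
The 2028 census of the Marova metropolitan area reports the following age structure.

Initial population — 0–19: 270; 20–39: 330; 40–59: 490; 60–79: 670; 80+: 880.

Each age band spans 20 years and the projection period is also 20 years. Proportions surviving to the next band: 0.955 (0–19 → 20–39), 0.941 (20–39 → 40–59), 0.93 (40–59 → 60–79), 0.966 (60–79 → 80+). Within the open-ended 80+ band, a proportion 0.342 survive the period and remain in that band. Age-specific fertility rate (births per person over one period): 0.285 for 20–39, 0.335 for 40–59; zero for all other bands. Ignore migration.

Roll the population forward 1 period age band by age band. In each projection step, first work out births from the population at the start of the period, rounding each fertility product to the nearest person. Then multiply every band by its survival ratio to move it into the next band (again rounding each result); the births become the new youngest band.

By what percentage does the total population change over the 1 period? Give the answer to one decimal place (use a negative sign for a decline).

Let group 1 be 0–19 through group 5 = 80+.
After projecting period 1:
Births: 330 × 0.285 = 94  |  490 × 0.335 = 164 → total 258
Group 2: 270 × 0.955 = 258
Group 3: 330 × 0.941 = 311
Group 4: 490 × 0.93 = 456
Group 5: 670 × 0.966 + 880 × 0.342 = 647 + 301 = 948
End of period: [258, 258, 311, 456, 948]
Total: 2640 → 2231; change = -409; percentage change = -15.5%

-15.5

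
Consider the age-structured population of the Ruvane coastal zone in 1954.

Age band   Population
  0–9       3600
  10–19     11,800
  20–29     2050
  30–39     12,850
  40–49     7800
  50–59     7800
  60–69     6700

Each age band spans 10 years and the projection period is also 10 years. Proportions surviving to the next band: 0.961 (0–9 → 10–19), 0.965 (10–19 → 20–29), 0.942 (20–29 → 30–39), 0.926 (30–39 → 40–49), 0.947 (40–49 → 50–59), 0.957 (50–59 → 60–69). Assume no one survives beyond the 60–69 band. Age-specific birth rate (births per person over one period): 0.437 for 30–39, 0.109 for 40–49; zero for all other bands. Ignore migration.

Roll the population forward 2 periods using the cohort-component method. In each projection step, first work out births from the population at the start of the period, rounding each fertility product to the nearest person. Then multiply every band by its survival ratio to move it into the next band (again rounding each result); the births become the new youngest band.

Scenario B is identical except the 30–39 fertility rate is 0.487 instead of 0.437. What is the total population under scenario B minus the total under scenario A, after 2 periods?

— Period 1 —
Births: 12850 × 0.437 = 5615, 7800 × 0.109 = 850 ⇒ total 6465
10–19: 3600 × 0.961 = 3460
20–29: 11800 × 0.965 = 11387
30–39: 2050 × 0.942 = 1931
40–49: 12850 × 0.926 = 11899
50–59: 7800 × 0.947 = 7387
60–69: 7800 × 0.957 = 7465
End of period: [6465, 3460, 11387, 1931, 11899, 7387, 7465]
— Period 2 —
Births: 1931 × 0.437 = 844, 11899 × 0.109 = 1297 ⇒ total 2141
10–19: 6465 × 0.961 = 6213
20–29: 3460 × 0.965 = 3339
30–39: 11387 × 0.942 = 10727
40–49: 1931 × 0.926 = 1788
50–59: 11899 × 0.947 = 11268
60–69: 7387 × 0.957 = 7069
End of period: [2141, 6213, 3339, 10727, 1788, 11268, 7069]
Scenario A total after 2 periods: 42545
Scenario B projection —
— Period 1 —
Births: 12850 × 0.487 = 6258, 7800 × 0.109 = 850 ⇒ total 7108
10–19: 3600 × 0.961 = 3460
20–29: 11800 × 0.965 = 11387
30–39: 2050 × 0.942 = 1931
40–49: 12850 × 0.926 = 11899
50–59: 7800 × 0.947 = 7387
60–69: 7800 × 0.957 = 7465
End of period: [7108, 3460, 11387, 1931, 11899, 7387, 7465]
— Period 2 —
Births: 1931 × 0.487 = 940, 11899 × 0.109 = 1297 ⇒ total 2237
10–19: 7108 × 0.961 = 6831
20–29: 3460 × 0.965 = 3339
30–39: 11387 × 0.942 = 10727
40–49: 1931 × 0.926 = 1788
50–59: 11899 × 0.947 = 11268
60–69: 7387 × 0.957 = 7069
End of period: [2237, 6831, 3339, 10727, 1788, 11268, 7069]
Scenario B total after 2 periods: 43259
Difference B − A = 43259 − 42545 = 714

714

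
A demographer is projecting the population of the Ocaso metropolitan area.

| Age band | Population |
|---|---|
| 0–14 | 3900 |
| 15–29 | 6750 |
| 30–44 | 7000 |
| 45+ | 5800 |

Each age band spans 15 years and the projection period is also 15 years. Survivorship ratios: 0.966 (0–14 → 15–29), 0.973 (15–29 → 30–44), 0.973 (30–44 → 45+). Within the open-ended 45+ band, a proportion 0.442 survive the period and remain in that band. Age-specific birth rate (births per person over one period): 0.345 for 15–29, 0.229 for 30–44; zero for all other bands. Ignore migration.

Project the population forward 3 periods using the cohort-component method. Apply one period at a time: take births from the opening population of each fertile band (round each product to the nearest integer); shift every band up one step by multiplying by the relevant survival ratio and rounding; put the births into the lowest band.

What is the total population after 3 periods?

Period 1.
Births: 6750 × 0.345 = 2329, 7000 × 0.229 = 1603 — total 3932
15–29: 3900 × 0.966 = 3767
30–44: 6750 × 0.973 = 6568
45+: 7000 × 0.973 + 5800 × 0.442 = 6811 + 2564 = 9375
→ [3932, 3767, 6568, 9375]
Period 2.
Births: 3767 × 0.345 = 1300, 6568 × 0.229 = 1504 — total 2804
15–29: 3932 × 0.966 = 3798
30–44: 3767 × 0.973 = 3665
45+: 6568 × 0.973 + 9375 × 0.442 = 6391 + 4144 = 10535
→ [2804, 3798, 3665, 10535]
Period 3.
Births: 3798 × 0.345 = 1310, 3665 × 0.229 = 839 — total 2149
15–29: 2804 × 0.966 = 2709
30–44: 3798 × 0.973 = 3695
45+: 3665 × 0.973 + 10535 × 0.442 = 3566 + 4656 = 8222
→ [2149, 2709, 3695, 8222]
Total after period 3: 2149 + 2709 + 3695 + 8222 = 16775

16775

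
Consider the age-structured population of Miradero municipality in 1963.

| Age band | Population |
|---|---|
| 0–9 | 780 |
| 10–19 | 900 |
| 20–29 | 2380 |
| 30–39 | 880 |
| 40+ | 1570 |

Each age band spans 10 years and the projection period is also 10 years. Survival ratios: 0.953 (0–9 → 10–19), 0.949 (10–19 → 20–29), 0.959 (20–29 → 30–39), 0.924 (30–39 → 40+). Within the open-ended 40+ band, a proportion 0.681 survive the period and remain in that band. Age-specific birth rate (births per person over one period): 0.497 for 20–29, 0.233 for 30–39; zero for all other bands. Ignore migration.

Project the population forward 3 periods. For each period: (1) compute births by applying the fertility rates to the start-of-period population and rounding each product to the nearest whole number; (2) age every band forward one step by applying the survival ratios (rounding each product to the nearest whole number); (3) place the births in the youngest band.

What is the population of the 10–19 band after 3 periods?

(Groups numbered youngest = 1 to oldest = 5.)
Period 1:
Births: 2380 × 0.497 = 1183 ; 880 × 0.233 = 205 ⇒ total 1388
Group 2: 780 × 0.953 = 743
Group 3: 900 × 0.949 = 854
Group 4: 2380 × 0.959 = 2282
Group 5: 880 × 0.924 + 1570 × 0.681 = 813 + 1069 = 1882
Population now: 0–9=1388, 10–19=743, 20–29=854, 30–39=2282, 40+=1882
Period 2:
Births: 854 × 0.497 = 424 ; 2282 × 0.233 = 532 ⇒ total 956
Group 2: 1388 × 0.953 = 1323
Group 3: 743 × 0.949 = 705
Group 4: 854 × 0.959 = 819
Group 5: 2282 × 0.924 + 1882 × 0.681 = 2109 + 1282 = 3391
Population now: 0–9=956, 10–19=1323, 20–29=705, 30–39=819, 40+=3391
Period 3:
Births: 705 × 0.497 = 350 ; 819 × 0.233 = 191 ⇒ total 541
Group 2: 956 × 0.953 = 911
Group 3: 1323 × 0.949 = 1256
Group 4: 705 × 0.959 = 676
Group 5: 819 × 0.924 + 3391 × 0.681 = 757 + 2309 = 3066
Population now: 0–9=541, 10–19=911, 20–29=1256, 30–39=676, 40+=3066

911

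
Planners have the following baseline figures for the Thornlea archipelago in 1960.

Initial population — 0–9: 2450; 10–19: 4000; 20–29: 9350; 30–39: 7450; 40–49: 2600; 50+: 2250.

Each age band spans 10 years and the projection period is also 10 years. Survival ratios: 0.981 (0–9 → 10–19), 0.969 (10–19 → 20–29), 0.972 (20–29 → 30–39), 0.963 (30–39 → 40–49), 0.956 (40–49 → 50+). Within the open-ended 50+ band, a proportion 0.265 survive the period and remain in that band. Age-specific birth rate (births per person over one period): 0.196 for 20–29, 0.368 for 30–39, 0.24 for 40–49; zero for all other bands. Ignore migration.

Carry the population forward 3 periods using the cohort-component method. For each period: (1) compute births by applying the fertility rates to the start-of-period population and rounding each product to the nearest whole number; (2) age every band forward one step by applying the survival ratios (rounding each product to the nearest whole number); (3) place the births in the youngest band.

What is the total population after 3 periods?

After projecting period 1:
Births: 9350 * 0.196 = 1833  |  7450 * 0.368 = 2742  |  2600 * 0.24 = 624 → total 5199
10–19: 2450 * 0.981 = 2403
20–29: 4000 * 0.969 = 3876
30–39: 9350 * 0.972 = 9088
40–49: 7450 * 0.963 = 7174
50+: 2600 * 0.956 + 2250 * 0.265 = 2486 + 596 = 3082
End of period: [5199, 2403, 3876, 9088, 7174, 3082]
After projecting period 2:
Births: 3876 * 0.196 = 760  |  9088 * 0.368 = 3344  |  7174 * 0.24 = 1722 → total 5826
10–19: 5199 * 0.981 = 5100
20–29: 2403 * 0.969 = 2329
30–39: 3876 * 0.972 = 3767
40–49: 9088 * 0.963 = 8752
50+: 7174 * 0.956 + 3082 * 0.265 = 6858 + 817 = 7675
End of period: [5826, 5100, 2329, 3767, 8752, 7675]
After projecting period 3:
Births: 2329 * 0.196 = 456  |  3767 * 0.368 = 1386  |  8752 * 0.24 = 2100 → total 3942
10–19: 5826 * 0.981 = 5715
20–29: 5100 * 0.969 = 4942
30–39: 2329 * 0.972 = 2264
40–49: 3767 * 0.963 = 3628
50+: 8752 * 0.956 + 7675 * 0.265 = 8367 + 2034 = 10401
End of period: [3942, 5715, 4942, 2264, 3628, 10401]
Total after period 3: 3942 + 5715 + 4942 + 2264 + 3628 + 10401 = 30892

30892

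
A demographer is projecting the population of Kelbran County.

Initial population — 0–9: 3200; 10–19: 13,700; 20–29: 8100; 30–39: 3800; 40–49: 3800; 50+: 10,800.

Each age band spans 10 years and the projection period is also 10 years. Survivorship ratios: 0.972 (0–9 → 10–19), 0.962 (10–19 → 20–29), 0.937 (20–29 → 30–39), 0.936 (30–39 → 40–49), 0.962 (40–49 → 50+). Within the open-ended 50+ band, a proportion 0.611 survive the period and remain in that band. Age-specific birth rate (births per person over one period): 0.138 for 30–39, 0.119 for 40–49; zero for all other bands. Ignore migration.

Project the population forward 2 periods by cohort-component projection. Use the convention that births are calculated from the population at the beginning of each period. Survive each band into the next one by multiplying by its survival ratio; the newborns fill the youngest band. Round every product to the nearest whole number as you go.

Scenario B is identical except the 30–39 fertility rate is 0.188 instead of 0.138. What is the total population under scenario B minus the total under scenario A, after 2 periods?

— Period 1 —
Births: 3800 × 0.138 = 524, 3800 × 0.119 = 452 → total 976
10–19: 3200 × 0.972 = 3110
20–29: 13700 × 0.962 = 13179
30–39: 8100 × 0.937 = 7590
40–49: 3800 × 0.936 = 3557
50+: 3800 × 0.962 + 10800 × 0.611 = 3656 + 6599 = 10255
Giving 976 / 3110 / 13179 / 7590 / 3557 / 10255.
— Period 2 —
Births: 7590 × 0.138 = 1047, 3557 × 0.119 = 423 → total 1470
10–19: 976 × 0.972 = 949
20–29: 3110 × 0.962 = 2992
30–39: 13179 × 0.937 = 12349
40–49: 7590 × 0.936 = 7104
50+: 3557 × 0.962 + 10255 × 0.611 = 3422 + 6266 = 9688
Giving 1470 / 949 / 2992 / 12349 / 7104 / 9688.
Scenario A total after 2 periods: 34552
Scenario B projection —
— Period 1 —
Births: 3800 × 0.188 = 714, 3800 × 0.119 = 452 → total 1166
10–19: 3200 × 0.972 = 3110
20–29: 13700 × 0.962 = 13179
30–39: 8100 × 0.937 = 7590
40–49: 3800 × 0.936 = 3557
50+: 3800 × 0.962 + 10800 × 0.611 = 3656 + 6599 = 10255
Giving 1166 / 3110 / 13179 / 7590 / 3557 / 10255.
— Period 2 —
Births: 7590 × 0.188 = 1427, 3557 × 0.119 = 423 → total 1850
10–19: 1166 × 0.972 = 1133
20–29: 3110 × 0.962 = 2992
30–39: 13179 × 0.937 = 12349
40–49: 7590 × 0.936 = 7104
50+: 3557 × 0.962 + 10255 × 0.611 = 3422 + 6266 = 9688
Giving 1850 / 1133 / 2992 / 12349 / 7104 / 9688.
Scenario B total after 2 periods: 35116
Difference B − A = 35116 − 34552 = 564

564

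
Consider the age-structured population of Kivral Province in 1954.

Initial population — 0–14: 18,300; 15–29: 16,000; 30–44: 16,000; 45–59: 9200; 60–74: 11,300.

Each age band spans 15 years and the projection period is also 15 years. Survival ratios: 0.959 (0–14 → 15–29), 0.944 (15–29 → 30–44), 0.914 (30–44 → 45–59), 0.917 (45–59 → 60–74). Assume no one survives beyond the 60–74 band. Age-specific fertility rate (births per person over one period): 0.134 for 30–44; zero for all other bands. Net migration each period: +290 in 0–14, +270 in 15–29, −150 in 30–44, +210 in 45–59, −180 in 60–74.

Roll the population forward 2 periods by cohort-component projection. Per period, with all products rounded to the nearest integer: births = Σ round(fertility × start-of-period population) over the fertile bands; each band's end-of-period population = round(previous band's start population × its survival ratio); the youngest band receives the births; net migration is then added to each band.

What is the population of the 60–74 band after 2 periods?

13423

After projecting period 1:
Births: 16000 × 0.134 = 2144
15–29: 18300 × 0.959 = 17550
30–44: 16000 × 0.944 = 15104
45–59: 16000 × 0.914 = 14624
60–74: 9200 × 0.917 = 8436
Net migration: 0–14 + 290 → 2434; 15–29 + 270 → 17820; 30–44 − 150 → 14954; 45–59 + 210 → 14834; 60–74 − 180 → 8256
Population now: 0–14=2434, 15–29=17820, 30–44=14954, 45–59=14834, 60–74=8256
After projecting period 2:
Births: 14954 × 0.134 = 2004
15–29: 2434 × 0.959 = 2334
30–44: 17820 × 0.944 = 16822
45–59: 14954 × 0.914 = 13668
60–74: 14834 × 0.917 = 13603
Net migration: 0–14 + 290 → 2294; 15–29 + 270 → 2604; 30–44 − 150 → 16672; 45–59 + 210 → 13878; 60–74 − 180 → 13423
Population now: 0–14=2294, 15–29=2604, 30–44=16672, 45–59=13878, 60–74=13423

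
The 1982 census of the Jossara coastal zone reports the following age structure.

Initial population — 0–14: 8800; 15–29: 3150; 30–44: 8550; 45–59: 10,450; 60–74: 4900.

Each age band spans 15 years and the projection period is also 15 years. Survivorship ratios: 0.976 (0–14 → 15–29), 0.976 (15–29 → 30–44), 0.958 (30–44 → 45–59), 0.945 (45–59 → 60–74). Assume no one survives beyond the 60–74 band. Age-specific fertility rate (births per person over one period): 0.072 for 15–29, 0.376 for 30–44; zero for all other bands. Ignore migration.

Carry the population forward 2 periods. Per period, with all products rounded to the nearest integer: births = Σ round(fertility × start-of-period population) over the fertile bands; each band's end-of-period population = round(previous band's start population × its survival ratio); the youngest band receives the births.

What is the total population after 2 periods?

24201

Period 1:
Births: 3150 × 0.072 = 227, 8550 × 0.376 = 3215 ⇒ total 3442
15–29: 8800 × 0.976 = 8589
30–44: 3150 × 0.976 = 3074
45–59: 8550 × 0.958 = 8191
60–74: 10450 × 0.945 = 9875
→ [3442, 8589, 3074, 8191, 9875]
Period 2:
Births: 8589 × 0.072 = 618, 3074 × 0.376 = 1156 ⇒ total 1774
15–29: 3442 × 0.976 = 3359
30–44: 8589 × 0.976 = 8383
45–59: 3074 × 0.958 = 2945
60–74: 8191 × 0.945 = 7740
→ [1774, 3359, 8383, 2945, 7740]
Total after period 2: 1774 + 3359 + 8383 + 2945 + 7740 = 24201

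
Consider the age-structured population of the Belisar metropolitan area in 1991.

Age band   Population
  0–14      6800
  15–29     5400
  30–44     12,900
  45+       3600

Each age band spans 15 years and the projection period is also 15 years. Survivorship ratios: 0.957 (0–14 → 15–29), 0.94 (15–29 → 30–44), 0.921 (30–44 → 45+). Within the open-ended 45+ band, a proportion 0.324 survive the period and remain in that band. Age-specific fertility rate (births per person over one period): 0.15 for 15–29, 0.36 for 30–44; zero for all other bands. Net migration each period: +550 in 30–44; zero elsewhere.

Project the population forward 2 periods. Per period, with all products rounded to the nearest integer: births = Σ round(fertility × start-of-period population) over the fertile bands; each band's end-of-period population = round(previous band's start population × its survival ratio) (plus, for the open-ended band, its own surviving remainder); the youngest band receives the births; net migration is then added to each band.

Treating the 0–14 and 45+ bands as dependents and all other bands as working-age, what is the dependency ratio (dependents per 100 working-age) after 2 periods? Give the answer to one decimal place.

104.4

[period 1]
Births: 5400 * 0.15 = 810 ; 12900 * 0.36 = 4644 → total 5454
15–29: 6800 * 0.957 = 6508
30–44: 5400 * 0.94 = 5076
45+: 12900 * 0.921 + 3600 * 0.324 = 11881 + 1166 = 13047
Net migration: 30–44 + 550 → 5626
→ [5454, 6508, 5626, 13047]
[period 2]
Births: 6508 * 0.15 = 976 ; 5626 * 0.36 = 2025 → total 3001
15–29: 5454 * 0.957 = 5219
30–44: 6508 * 0.94 = 6118
45+: 5626 * 0.921 + 13047 * 0.324 = 5182 + 4227 = 9409
Net migration: 30–44 + 550 → 6668
→ [3001, 5219, 6668, 9409]
Dependents (band 0–14 + band 45+) = 3001 + 9409 = 12410; working-age = 11887; ratio = 12410/11887 × 100 = 104.4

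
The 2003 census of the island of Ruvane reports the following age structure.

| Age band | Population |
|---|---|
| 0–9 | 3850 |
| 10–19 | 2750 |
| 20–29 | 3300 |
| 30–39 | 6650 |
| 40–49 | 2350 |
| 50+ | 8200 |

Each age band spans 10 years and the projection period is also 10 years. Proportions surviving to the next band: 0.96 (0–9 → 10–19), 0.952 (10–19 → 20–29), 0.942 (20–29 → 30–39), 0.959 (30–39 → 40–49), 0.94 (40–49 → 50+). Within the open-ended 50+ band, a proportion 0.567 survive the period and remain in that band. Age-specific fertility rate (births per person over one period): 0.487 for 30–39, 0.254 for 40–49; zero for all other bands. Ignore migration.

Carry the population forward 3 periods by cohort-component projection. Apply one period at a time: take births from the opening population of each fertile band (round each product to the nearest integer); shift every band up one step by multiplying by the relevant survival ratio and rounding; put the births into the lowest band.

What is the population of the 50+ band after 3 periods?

Let group 1 be 0–9 through group 6 = 50+.
Period 1:
Births: 6650 × 0.487 = 3239  |  2350 × 0.254 = 597 — total 3836
Group 2: 3850 × 0.96 = 3696
Group 3: 2750 × 0.952 = 2618
Group 4: 3300 × 0.942 = 3109
Group 5: 6650 × 0.959 = 6377
Group 6: 2350 × 0.94 + 8200 × 0.567 = 2209 + 4649 = 6858
Giving 3836 / 3696 / 2618 / 3109 / 6377 / 6858.
Period 2:
Births: 3109 × 0.487 = 1514  |  6377 × 0.254 = 1620 — total 3134
Group 2: 3836 × 0.96 = 3683
Group 3: 3696 × 0.952 = 3519
Group 4: 2618 × 0.942 = 2466
Group 5: 3109 × 0.959 = 2982
Group 6: 6377 × 0.94 + 6858 × 0.567 = 5994 + 3888 = 9882
Giving 3134 / 3683 / 3519 / 2466 / 2982 / 9882.
Period 3:
Births: 2466 × 0.487 = 1201  |  2982 × 0.254 = 757 — total 1958
Group 2: 3134 × 0.96 = 3009
Group 3: 3683 × 0.952 = 3506
Group 4: 3519 × 0.942 = 3315
Group 5: 2466 × 0.959 = 2365
Group 6: 2982 × 0.94 + 9882 × 0.567 = 2803 + 5603 = 8406
Giving 1958 / 3009 / 3506 / 3315 / 2365 / 8406.

8406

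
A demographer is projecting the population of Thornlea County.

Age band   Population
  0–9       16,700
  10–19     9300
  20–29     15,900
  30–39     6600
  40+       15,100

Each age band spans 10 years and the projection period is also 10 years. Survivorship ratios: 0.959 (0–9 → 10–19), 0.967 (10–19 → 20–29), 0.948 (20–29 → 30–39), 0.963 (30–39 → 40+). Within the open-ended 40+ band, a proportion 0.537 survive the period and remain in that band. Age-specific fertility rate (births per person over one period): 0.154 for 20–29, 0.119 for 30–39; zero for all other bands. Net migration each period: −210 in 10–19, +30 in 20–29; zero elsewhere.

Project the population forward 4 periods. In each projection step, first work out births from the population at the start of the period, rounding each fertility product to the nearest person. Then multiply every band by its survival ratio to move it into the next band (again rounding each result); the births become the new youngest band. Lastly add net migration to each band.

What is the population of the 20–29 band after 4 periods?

(Bands numbered youngest = 1 to oldest = 5.)
After projecting period 1:
Births: 15900 * 0.154 = 2449 ; 6600 * 0.119 = 785 ⇒ total 3234
Band 2: 16700 * 0.959 = 16015
Band 3: 9300 * 0.967 = 8993
Band 4: 15900 * 0.948 = 15073
Band 5: 6600 * 0.963 + 15100 * 0.537 = 6356 + 8109 = 14465
Net migration: Band 2 − 210 → 15805; Band 3 + 30 → 9023
End of period: [3234, 15805, 9023, 15073, 14465]
After projecting period 2:
Births: 9023 * 0.154 = 1390 ; 15073 * 0.119 = 1794 ⇒ total 3184
Band 2: 3234 * 0.959 = 3101
Band 3: 15805 * 0.967 = 15283
Band 4: 9023 * 0.948 = 8554
Band 5: 15073 * 0.963 + 14465 * 0.537 = 14515 + 7768 = 22283
Net migration: Band 2 − 210 → 2891; Band 3 + 30 → 15313
End of period: [3184, 2891, 15313, 8554, 22283]
After projecting period 3:
Births: 15313 * 0.154 = 2358 ; 8554 * 0.119 = 1018 ⇒ total 3376
Band 2: 3184 * 0.959 = 3053
Band 3: 2891 * 0.967 = 2796
Band 4: 15313 * 0.948 = 14517
Band 5: 8554 * 0.963 + 22283 * 0.537 = 8238 + 11966 = 20204
Net migration: Band 2 − 210 → 2843; Band 3 + 30 → 2826
End of period: [3376, 2843, 2826, 14517, 20204]
After projecting period 4:
Births: 2826 * 0.154 = 435 ; 14517 * 0.119 = 1728 ⇒ total 2163
Band 2: 3376 * 0.959 = 3238
Band 3: 2843 * 0.967 = 2749
Band 4: 2826 * 0.948 = 2679
Band 5: 14517 * 0.963 + 20204 * 0.537 = 13980 + 10850 = 24830
Net migration: Band 2 − 210 → 3028; Band 3 + 30 → 2779
End of period: [2163, 3028, 2779, 2679, 24830]

2779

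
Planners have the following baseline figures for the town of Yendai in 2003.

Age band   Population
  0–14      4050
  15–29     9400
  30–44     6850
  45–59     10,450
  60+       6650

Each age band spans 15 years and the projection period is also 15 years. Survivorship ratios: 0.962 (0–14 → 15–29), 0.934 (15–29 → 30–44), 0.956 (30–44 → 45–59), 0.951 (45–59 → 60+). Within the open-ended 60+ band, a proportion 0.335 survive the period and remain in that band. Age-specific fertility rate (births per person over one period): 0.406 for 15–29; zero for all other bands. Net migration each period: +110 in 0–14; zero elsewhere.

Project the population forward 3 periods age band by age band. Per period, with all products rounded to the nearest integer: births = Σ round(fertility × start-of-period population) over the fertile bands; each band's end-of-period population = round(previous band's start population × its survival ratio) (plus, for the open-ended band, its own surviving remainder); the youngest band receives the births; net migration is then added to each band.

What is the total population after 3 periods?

After projecting period 1:
Births: 9400 * 0.406 = 3816
15–29: 4050 * 0.962 = 3896
30–44: 9400 * 0.934 = 8780
45–59: 6850 * 0.956 = 6549
60+: 10450 * 0.951 + 6650 * 0.335 = 9938 + 2228 = 12166
Net migration: 0–14 + 110 → 3926
Giving 3926 / 3896 / 8780 / 6549 / 12166.
After projecting period 2:
Births: 3896 * 0.406 = 1582
15–29: 3926 * 0.962 = 3777
30–44: 3896 * 0.934 = 3639
45–59: 8780 * 0.956 = 8394
60+: 6549 * 0.951 + 12166 * 0.335 = 6228 + 4076 = 10304
Net migration: 0–14 + 110 → 1692
Giving 1692 / 3777 / 3639 / 8394 / 10304.
After projecting period 3:
Births: 3777 * 0.406 = 1533
15–29: 1692 * 0.962 = 1628
30–44: 3777 * 0.934 = 3528
45–59: 3639 * 0.956 = 3479
60+: 8394 * 0.951 + 10304 * 0.335 = 7983 + 3452 = 11435
Net migration: 0–14 + 110 → 1643
Giving 1643 / 1628 / 3528 / 3479 / 11435.
Total after period 3: 1643 + 1628 + 3528 + 3479 + 11435 = 21713

21713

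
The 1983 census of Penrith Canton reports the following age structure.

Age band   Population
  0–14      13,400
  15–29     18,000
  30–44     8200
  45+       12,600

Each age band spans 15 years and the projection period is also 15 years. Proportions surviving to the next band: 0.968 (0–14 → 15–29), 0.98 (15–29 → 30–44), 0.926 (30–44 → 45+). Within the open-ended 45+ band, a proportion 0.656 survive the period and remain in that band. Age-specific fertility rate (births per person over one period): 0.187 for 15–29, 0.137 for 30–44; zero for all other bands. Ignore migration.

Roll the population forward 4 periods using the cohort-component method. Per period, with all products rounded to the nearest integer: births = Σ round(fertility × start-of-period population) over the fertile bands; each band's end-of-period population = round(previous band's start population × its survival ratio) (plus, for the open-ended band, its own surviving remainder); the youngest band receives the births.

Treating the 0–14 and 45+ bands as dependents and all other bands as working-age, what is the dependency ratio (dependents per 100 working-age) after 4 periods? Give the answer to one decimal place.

348.5

— Period 1 —
Births: 18000 * 0.187 = 3366  |  8200 * 0.137 = 1123 — total 4489
15–29: 13400 * 0.968 = 12971
30–44: 18000 * 0.98 = 17640
45+: 8200 * 0.926 + 12600 * 0.656 = 7593 + 8266 = 15859
End of period: [4489, 12971, 17640, 15859]
— Period 2 —
Births: 12971 * 0.187 = 2426  |  17640 * 0.137 = 2417 — total 4843
15–29: 4489 * 0.968 = 4345
30–44: 12971 * 0.98 = 12712
45+: 17640 * 0.926 + 15859 * 0.656 = 16335 + 10404 = 26739
End of period: [4843, 4345, 12712, 26739]
— Period 3 —
Births: 4345 * 0.187 = 813  |  12712 * 0.137 = 1742 — total 2555
15–29: 4843 * 0.968 = 4688
30–44: 4345 * 0.98 = 4258
45+: 12712 * 0.926 + 26739 * 0.656 = 11771 + 17541 = 29312
End of period: [2555, 4688, 4258, 29312]
— Period 4 —
Births: 4688 * 0.187 = 877  |  4258 * 0.137 = 583 — total 1460
15–29: 2555 * 0.968 = 2473
30–44: 4688 * 0.98 = 4594
45+: 4258 * 0.926 + 29312 * 0.656 = 3943 + 19229 = 23172
End of period: [1460, 2473, 4594, 23172]
Dependents (band 0–14 + band 45+) = 1460 + 23172 = 24632; working-age = 7067; ratio = 24632/7067 × 100 = 348.5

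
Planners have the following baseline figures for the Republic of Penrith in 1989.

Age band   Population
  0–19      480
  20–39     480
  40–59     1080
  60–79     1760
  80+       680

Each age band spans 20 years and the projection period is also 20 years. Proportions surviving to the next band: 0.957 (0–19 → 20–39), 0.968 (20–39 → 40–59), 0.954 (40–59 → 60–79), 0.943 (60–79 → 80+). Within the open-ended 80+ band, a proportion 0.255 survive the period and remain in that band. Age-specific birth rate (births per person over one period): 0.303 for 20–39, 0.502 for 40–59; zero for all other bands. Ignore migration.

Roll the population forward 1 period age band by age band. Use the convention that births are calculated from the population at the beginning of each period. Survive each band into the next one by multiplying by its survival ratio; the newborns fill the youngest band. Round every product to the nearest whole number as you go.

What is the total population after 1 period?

4474

After projecting period 1:
Births: 480 × 0.303 = 145  |  1080 × 0.502 = 542 → total 687
20–39: 480 × 0.957 = 459
40–59: 480 × 0.968 = 465
60–79: 1080 × 0.954 = 1030
80+: 1760 × 0.943 + 680 × 0.255 = 1660 + 173 = 1833
Population now: 0–19=687, 20–39=459, 40–59=465, 60–79=1030, 80+=1833
Total after period 1: 687 + 459 + 465 + 1030 + 1833 = 4474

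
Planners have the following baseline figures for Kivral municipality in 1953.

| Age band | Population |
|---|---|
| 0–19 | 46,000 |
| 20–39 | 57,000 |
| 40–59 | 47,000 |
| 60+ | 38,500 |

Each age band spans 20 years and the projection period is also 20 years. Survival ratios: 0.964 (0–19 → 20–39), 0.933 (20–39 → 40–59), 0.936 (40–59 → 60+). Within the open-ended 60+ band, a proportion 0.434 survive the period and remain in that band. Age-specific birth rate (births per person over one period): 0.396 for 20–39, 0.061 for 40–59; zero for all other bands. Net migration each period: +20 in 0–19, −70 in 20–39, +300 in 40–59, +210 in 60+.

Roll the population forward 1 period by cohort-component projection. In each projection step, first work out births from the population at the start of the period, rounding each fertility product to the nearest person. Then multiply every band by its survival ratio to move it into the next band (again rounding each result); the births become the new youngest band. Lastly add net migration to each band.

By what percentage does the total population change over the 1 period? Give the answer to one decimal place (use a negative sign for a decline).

-2.3

Period 1.
Births: 57000 × 0.396 = 22572, 47000 × 0.061 = 2867 → 25439
20–39: 46000 × 0.964 = 44344
40–59: 57000 × 0.933 = 53181
60+: 47000 × 0.936 + 38500 × 0.434 = 43992 + 16709 = 60701
Net migration: 0–19 + 20 → 25459; 20–39 − 70 → 44274; 40–59 + 300 → 53481; 60+ + 210 → 60911
→ [25459, 44274, 53481, 60911]
Total: 188500 → 184125; change = -4375; percentage change = -2.3%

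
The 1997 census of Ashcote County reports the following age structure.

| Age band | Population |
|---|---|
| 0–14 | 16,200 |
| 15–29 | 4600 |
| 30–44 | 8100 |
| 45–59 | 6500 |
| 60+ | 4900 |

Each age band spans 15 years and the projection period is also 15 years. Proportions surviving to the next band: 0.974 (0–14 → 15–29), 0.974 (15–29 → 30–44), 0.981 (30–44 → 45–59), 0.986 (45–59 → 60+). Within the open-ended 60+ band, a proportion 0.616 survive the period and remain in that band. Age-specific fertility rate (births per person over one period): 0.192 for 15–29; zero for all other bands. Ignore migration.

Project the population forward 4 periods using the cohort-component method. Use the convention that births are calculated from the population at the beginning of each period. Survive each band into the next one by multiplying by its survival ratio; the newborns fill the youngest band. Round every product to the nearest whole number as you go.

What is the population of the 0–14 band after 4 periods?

567

[period 1]
Births: 4600 * 0.192 = 883
15–29: 16200 * 0.974 = 15779
30–44: 4600 * 0.974 = 4480
45–59: 8100 * 0.981 = 7946
60+: 6500 * 0.986 + 4900 * 0.616 = 6409 + 3018 = 9427
→ [883, 15779, 4480, 7946, 9427]
[period 2]
Births: 15779 * 0.192 = 3030
15–29: 883 * 0.974 = 860
30–44: 15779 * 0.974 = 15369
45–59: 4480 * 0.981 = 4395
60+: 7946 * 0.986 + 9427 * 0.616 = 7835 + 5807 = 13642
→ [3030, 860, 15369, 4395, 13642]
[period 3]
Births: 860 * 0.192 = 165
15–29: 3030 * 0.974 = 2951
30–44: 860 * 0.974 = 838
45–59: 15369 * 0.981 = 15077
60+: 4395 * 0.986 + 13642 * 0.616 = 4333 + 8403 = 12736
→ [165, 2951, 838, 15077, 12736]
[period 4]
Births: 2951 * 0.192 = 567
15–29: 165 * 0.974 = 161
30–44: 2951 * 0.974 = 2874
45–59: 838 * 0.981 = 822
60+: 15077 * 0.986 + 12736 * 0.616 = 14866 + 7845 = 22711
→ [567, 161, 2874, 822, 22711]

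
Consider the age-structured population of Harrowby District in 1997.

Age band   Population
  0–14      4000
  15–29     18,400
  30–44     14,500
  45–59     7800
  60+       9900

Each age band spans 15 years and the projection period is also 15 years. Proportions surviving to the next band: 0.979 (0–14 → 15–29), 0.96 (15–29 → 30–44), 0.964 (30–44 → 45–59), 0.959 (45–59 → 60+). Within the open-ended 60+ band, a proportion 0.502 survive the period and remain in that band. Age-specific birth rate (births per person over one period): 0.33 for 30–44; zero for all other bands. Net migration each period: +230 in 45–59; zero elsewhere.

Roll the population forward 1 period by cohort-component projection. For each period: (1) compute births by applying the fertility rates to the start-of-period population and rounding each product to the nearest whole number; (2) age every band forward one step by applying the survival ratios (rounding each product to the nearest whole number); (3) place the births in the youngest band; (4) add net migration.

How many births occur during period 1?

[period 1]
Births: 14500 × 0.33 = 4785
15–29: 4000 × 0.979 = 3916
30–44: 18400 × 0.96 = 17664
45–59: 14500 × 0.964 = 13978
60+: 7800 × 0.959 + 9900 × 0.502 = 7480 + 4970 = 12450
Net migration: 45–59 + 230 → 14208
Population now: 0–14=4785, 15–29=3916, 30–44=17664, 45–59=14208, 60+=12450

4785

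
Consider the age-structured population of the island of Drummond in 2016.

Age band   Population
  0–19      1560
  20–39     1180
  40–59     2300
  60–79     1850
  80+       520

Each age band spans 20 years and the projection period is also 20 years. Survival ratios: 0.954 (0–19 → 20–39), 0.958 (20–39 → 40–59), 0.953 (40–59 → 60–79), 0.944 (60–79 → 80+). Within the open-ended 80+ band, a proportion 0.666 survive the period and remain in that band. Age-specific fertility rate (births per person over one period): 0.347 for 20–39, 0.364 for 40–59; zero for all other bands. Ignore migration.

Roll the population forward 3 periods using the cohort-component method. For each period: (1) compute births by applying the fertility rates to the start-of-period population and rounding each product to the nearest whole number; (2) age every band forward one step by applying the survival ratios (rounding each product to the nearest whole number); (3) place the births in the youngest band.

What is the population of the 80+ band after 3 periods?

3323

Period 1:
Births: 1180 × 0.347 = 409  |  2300 × 0.364 = 837 → 1246
20–39: 1560 × 0.954 = 1488
40–59: 1180 × 0.958 = 1130
60–79: 2300 × 0.953 = 2192
80+: 1850 × 0.944 + 520 × 0.666 = 1746 + 346 = 2092
→ [1246, 1488, 1130, 2192, 2092]
Period 2:
Births: 1488 × 0.347 = 516  |  1130 × 0.364 = 411 → 927
20–39: 1246 × 0.954 = 1189
40–59: 1488 × 0.958 = 1426
60–79: 1130 × 0.953 = 1077
80+: 2192 × 0.944 + 2092 × 0.666 = 2069 + 1393 = 3462
→ [927, 1189, 1426, 1077, 3462]
Period 3:
Births: 1189 × 0.347 = 413  |  1426 × 0.364 = 519 → 932
20–39: 927 × 0.954 = 884
40–59: 1189 × 0.958 = 1139
60–79: 1426 × 0.953 = 1359
80+: 1077 × 0.944 + 3462 × 0.666 = 1017 + 2306 = 3323
→ [932, 884, 1139, 1359, 3323]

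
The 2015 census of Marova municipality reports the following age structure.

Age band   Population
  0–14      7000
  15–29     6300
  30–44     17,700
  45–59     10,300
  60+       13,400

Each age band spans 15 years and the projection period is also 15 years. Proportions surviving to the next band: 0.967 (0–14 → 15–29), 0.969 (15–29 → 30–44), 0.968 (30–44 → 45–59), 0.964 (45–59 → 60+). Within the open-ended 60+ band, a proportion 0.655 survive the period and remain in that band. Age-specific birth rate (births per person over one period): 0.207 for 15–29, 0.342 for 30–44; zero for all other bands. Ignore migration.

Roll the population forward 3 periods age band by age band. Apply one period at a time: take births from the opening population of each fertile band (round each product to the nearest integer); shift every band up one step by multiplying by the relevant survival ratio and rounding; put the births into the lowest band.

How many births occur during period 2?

3489

Numbering the bands 1..5 from youngest to oldest:
Period 1:
Births: 6300 * 0.207 = 1304  |  17700 * 0.342 = 6053 → 7357
Band 2: 7000 * 0.967 = 6769
Band 3: 6300 * 0.969 = 6105
Band 4: 17700 * 0.968 = 17134
Band 5: 10300 * 0.964 + 13400 * 0.655 = 9929 + 8777 = 18706
→ [7357, 6769, 6105, 17134, 18706]
Period 2:
Births: 6769 * 0.207 = 1401  |  6105 * 0.342 = 2088 → 3489
Band 2: 7357 * 0.967 = 7114
Band 3: 6769 * 0.969 = 6559
Band 4: 6105 * 0.968 = 5910
Band 5: 17134 * 0.964 + 18706 * 0.655 = 16517 + 12252 = 28769
→ [3489, 7114, 6559, 5910, 28769]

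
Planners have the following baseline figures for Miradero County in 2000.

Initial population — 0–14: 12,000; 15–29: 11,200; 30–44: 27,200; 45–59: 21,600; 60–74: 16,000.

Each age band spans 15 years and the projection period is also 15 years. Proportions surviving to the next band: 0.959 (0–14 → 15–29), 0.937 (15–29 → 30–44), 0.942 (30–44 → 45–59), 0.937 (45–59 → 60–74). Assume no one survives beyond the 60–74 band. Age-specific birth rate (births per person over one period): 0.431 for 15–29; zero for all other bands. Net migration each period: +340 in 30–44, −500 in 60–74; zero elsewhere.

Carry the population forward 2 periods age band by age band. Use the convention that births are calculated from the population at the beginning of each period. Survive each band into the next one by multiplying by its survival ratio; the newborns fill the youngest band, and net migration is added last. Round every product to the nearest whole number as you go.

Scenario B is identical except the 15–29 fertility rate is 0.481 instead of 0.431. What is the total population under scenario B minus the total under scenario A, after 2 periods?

Call the groups 1 to 5, youngest first.
Period 1.
Births: 11200 * 0.431 = 4827
Group 2: 12000 * 0.959 = 11508
Group 3: 11200 * 0.937 = 10494
Group 4: 27200 * 0.942 = 25622
Group 5: 21600 * 0.937 = 20239
Net migration: Group 3 + 340 → 10834; Group 5 − 500 → 19739
Population now: 0–14=4827, 15–29=11508, 30–44=10834, 45–59=25622, 60–74=19739
Period 2.
Births: 11508 * 0.431 = 4960
Group 2: 4827 * 0.959 = 4629
Group 3: 11508 * 0.937 = 10783
Group 4: 10834 * 0.942 = 10206
Group 5: 25622 * 0.937 = 24008
Net migration: Group 3 + 340 → 11123; Group 5 − 500 → 23508
Population now: 0–14=4960, 15–29=4629, 30–44=11123, 45–59=10206, 60–74=23508
Scenario A total after 2 periods: 54426
Scenario B projection —
Period 1.
Births: 11200 * 0.481 = 5387
Group 2: 12000 * 0.959 = 11508
Group 3: 11200 * 0.937 = 10494
Group 4: 27200 * 0.942 = 25622
Group 5: 21600 * 0.937 = 20239
Net migration: Group 3 + 340 → 10834; Group 5 − 500 → 19739
Population now: 0–14=5387, 15–29=11508, 30–44=10834, 45–59=25622, 60–74=19739
Period 2.
Births: 11508 * 0.481 = 5535
Group 2: 5387 * 0.959 = 5166
Group 3: 11508 * 0.937 = 10783
Group 4: 10834 * 0.942 = 10206
Group 5: 25622 * 0.937 = 24008
Net migration: Group 3 + 340 → 11123; Group 5 − 500 → 23508
Population now: 0–14=5535, 15–29=5166, 30–44=11123, 45–59=10206, 60–74=23508
Scenario B total after 2 periods: 55538
Difference B − A = 55538 − 54426 = 1112

1112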